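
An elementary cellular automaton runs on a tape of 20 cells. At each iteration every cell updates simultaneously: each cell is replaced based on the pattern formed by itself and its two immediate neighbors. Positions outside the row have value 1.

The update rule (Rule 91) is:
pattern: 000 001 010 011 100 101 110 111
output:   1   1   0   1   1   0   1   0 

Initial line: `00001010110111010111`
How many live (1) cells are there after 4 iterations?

11110000110101000100
00011111110000111011
11110000011111101010
00011111110000100000
count of 1: 8

8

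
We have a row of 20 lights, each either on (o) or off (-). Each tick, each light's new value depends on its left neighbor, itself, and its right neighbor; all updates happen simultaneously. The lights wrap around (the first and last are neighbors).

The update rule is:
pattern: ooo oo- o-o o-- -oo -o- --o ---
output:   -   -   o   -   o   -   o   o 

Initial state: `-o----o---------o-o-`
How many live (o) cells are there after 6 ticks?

tick 1: o--ooo--oooooooo-o--
tick 2: --oo---oo-------o--o
tick 3: -oo--ooo--oooooo--o-
tick 4: oo--oo---oo------o--
tick 5: o--oo--ooo--ooooo--o
tick 6: --oo--oo---oo-----oo
count of o: 8

8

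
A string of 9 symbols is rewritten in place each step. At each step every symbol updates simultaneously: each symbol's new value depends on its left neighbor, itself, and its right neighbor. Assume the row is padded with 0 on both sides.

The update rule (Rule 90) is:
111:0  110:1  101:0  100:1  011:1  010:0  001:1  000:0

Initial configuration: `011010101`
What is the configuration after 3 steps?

step 1: 111000000
step 2: 101100000
step 3: 001110000

001110000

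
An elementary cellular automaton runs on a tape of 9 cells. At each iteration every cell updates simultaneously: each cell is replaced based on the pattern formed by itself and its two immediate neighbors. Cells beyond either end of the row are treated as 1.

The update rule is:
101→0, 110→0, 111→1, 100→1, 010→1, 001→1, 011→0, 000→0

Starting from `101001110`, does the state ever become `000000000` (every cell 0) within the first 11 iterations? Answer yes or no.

001110100
110100111
100111011
011010001
000011010
100100010
011110110
001100000
110010001
101111010
000110010
iteration 11 is 000110010, still not uniform 0

no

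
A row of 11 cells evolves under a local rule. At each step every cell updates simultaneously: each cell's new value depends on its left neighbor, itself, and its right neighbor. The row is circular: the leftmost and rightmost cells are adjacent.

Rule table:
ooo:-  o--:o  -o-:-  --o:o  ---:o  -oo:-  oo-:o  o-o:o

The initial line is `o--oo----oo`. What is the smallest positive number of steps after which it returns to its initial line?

22

ooo-ooooo--
--oo----ooo
oo-ooooo--o
-oo----ooo-
o-ooooo--oo
oo----ooo--
-ooooo--ooo
o----ooo--o
ooooo--ooo-
----ooo--oo
oooo--ooo-o
---ooo--oo-
ooo--ooo-oo
--ooo--oo--
oo--ooo-ooo
-ooo--oo---
o--ooo-oooo
ooo--oo----
--ooo-ooooo
oo--oo----o
-ooo-ooooo-
o--oo----oo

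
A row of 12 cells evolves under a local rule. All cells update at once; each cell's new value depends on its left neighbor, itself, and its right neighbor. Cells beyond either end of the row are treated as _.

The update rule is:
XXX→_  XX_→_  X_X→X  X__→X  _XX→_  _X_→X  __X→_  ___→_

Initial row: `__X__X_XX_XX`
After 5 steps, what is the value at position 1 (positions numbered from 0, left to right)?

_

__XX_XX__X__
____X__X_XX_
____XX_XX__X
______X__X_X
______XX_XXX
position 1 holds _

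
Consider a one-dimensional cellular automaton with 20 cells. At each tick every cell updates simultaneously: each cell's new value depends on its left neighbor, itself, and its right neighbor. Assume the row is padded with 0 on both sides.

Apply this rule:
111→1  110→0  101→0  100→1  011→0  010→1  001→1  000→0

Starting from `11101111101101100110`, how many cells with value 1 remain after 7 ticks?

tick 1: 01000111000000011001
tick 2: 11101010100000100111
tick 3: 01001010110001111010
tick 4: 11111010001010110011
tick 5: 01110011011010001100
tick 6: 10101100000011010010
tick 7: 10100010000100011111
count of 1: 9

9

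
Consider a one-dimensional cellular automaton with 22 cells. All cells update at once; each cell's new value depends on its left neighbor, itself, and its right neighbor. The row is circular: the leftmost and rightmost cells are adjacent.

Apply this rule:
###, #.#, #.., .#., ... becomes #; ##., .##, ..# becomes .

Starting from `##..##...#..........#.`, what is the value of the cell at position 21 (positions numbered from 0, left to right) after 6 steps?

..#...##.##########.##
#.###...#.########.#..
##.#.##.##.######.###.
..###..#..#.####.#.#.#
#..#.#.##.##.##.######
.#.####..#..#..#.#####
position 21 holds #

#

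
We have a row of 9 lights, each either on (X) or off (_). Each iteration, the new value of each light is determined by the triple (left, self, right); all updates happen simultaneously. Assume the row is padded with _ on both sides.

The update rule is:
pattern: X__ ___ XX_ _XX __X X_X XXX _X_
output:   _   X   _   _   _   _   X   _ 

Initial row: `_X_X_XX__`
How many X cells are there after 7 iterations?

6

________X
XXXXXXX__
_XXXXX__X
__XXX____
X__X__XXX
_______X_
XXXXXX___
count of X: 6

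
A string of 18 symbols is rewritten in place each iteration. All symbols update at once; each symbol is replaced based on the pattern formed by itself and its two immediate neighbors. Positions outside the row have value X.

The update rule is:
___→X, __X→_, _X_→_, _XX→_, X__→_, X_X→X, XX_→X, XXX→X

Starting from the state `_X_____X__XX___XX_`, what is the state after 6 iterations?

XXX_X___XX_X__XXX_

X__XXX_____X_X__XX
X___XX_XXX__X____X
X_X__XX_XX____XX__
XX____XX_X_XX__X__
XX_XX__XX_X_X_____
XXX_X___XX_X__XXX_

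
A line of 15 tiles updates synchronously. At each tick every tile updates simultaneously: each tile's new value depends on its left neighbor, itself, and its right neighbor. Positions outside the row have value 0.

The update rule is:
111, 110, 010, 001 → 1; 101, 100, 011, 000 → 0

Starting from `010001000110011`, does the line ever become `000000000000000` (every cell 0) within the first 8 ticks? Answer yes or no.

no

tick 1: 110011001010101
tick 2: 010101011010101
tick 3: 110101001010101
tick 4: 010101011010101  (repeats tick 2; period 2)
tick 8: 010101011010101
tick 8 is 010101011010101, still not uniform 0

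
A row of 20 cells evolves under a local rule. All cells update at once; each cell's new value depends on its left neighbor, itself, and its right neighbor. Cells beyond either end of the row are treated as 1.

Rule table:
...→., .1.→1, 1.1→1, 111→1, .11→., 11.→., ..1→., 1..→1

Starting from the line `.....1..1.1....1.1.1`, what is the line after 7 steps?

1....11.1111...1111.
.1.....1.11.1...11.1
111....11..111....1.
11.1.....1..1.1...11
1.111....11.1111...1
.1.1.1.....1.11.1...
1111111....11..111..

1111111....11..111..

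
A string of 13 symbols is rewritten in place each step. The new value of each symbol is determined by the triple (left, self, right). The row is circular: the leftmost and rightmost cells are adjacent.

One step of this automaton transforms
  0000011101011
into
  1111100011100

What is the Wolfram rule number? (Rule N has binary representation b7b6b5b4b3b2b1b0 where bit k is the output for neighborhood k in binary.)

position 6: 111 → 0  (bit 7 = 0)
position 7: 110 → 0  (bit 6 = 0)
position 8: 101 → 1  (bit 5 = 1)
position 0: 100 → 1  (bit 4 = 1)
position 5: 011 → 0  (bit 3 = 0)
position 9: 010 → 1  (bit 2 = 1)
position 4: 001 → 1  (bit 1 = 1)
position 1: 000 → 1  (bit 0 = 1)
bits b7..b0 = 00110111 = 55

55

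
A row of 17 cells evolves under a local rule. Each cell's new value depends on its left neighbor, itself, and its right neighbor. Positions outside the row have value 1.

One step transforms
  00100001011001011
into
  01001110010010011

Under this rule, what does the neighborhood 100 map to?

0

At position 0 the neighborhood is 100; the next row has 0 there.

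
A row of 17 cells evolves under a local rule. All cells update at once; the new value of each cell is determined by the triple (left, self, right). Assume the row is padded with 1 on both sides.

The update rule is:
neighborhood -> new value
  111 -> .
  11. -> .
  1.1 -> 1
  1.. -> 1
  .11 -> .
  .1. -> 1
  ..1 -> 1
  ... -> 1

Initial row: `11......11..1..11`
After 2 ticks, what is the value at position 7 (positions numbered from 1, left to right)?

..111111..11111..
11......11.....11
position 7 holds .

.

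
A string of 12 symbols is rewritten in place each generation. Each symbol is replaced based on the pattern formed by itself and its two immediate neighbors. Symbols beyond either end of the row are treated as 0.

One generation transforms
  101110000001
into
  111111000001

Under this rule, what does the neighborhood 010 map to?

1

At position 0 the neighborhood is 010; the next row has 1 there.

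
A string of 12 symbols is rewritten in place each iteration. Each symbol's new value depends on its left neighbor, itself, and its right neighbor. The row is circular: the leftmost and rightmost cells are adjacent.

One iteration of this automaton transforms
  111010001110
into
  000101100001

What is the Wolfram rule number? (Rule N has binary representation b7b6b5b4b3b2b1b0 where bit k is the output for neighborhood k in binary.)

49

position 1: 111 → 0  (bit 7 = 0)
position 2: 110 → 0  (bit 6 = 0)
position 3: 101 → 1  (bit 5 = 1)
position 5: 100 → 1  (bit 4 = 1)
position 0: 011 → 0  (bit 3 = 0)
position 4: 010 → 0  (bit 2 = 0)
position 7: 001 → 0  (bit 1 = 0)
position 6: 000 → 1  (bit 0 = 1)
bits b7..b0 = 00110001 = 49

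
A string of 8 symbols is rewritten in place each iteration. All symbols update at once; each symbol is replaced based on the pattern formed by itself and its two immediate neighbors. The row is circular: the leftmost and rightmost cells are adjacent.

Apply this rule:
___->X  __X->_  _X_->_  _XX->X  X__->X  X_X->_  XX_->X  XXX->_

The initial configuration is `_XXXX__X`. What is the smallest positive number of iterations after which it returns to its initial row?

16

iteration 1: _X__XX__
iteration 2: __X_XXXX
iteration 3: X___X__X
iteration 4: XXX__X_X
iteration 5: __XX___X
iteration 6: X_XXXX__
iteration 7: __X__XX_
iteration 8: X__X_XXX
iteration 9: XX___X__
iteration 10: XXXX__X_
iteration 11: X__XX___
iteration 12: _X_XXXX_
iteration 13: ___X__XX
iteration 14: XX__X_XX
iteration 15: _XX___X_
iteration 16: _XXXX__X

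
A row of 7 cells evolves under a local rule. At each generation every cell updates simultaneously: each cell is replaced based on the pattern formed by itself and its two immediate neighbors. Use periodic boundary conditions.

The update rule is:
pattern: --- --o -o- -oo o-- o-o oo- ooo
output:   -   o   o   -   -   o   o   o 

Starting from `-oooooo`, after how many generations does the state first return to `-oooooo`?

7

generation 1: o-ooooo
generation 2: oo-oooo
generation 3: ooo-ooo
generation 4: oooo-oo
generation 5: ooooo-o
generation 6: oooooo-
generation 7: -oooooo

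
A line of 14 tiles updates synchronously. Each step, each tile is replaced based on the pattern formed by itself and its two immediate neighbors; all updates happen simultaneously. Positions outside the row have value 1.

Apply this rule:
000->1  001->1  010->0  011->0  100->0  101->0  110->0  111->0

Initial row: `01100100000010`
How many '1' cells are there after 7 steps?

00001001111100
01110010000001
00000100111110
01111001000000
00000010011111
01111100100000
00000001001111
count of 1: 5

5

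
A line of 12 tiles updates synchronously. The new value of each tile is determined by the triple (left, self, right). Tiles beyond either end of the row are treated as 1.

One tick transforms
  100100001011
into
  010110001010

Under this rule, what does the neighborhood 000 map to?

0

At position 5 the neighborhood is 000; the next row has 0 there.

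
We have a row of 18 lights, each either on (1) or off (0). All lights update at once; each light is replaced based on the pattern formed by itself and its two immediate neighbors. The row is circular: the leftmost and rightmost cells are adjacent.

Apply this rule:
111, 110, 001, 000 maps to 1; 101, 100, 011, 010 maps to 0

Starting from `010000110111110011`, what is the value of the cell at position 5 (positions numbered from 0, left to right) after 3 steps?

1

step 1: 000111010011110101
step 2: 011011000101110000
step 3: 101001011000110111
position 5 holds 1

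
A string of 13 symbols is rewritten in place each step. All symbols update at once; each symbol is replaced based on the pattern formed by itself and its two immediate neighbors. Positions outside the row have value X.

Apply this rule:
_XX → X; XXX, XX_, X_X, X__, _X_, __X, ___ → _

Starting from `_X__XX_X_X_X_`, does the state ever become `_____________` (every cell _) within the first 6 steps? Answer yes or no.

yes

____X________
_____________
all cells are _ at step 2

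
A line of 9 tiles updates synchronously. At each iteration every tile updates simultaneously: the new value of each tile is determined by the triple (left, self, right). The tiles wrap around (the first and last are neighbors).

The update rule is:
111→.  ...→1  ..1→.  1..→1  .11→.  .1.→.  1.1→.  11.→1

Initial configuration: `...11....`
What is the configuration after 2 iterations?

11..11111
.11......

.11......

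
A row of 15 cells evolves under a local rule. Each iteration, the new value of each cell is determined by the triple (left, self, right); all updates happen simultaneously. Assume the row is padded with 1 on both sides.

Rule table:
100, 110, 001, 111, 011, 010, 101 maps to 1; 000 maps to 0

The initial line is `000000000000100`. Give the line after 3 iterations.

111000000111111

100000000001111
110000000011111
111000000111111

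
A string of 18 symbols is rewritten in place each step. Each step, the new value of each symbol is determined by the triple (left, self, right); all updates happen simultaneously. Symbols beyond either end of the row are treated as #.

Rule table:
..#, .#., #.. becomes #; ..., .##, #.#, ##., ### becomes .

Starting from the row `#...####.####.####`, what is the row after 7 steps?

.#...#...#..#.....

step 1: .#.#..............
step 2: .#.##............#
step 3: .#...#..........#.
step 4: .##.###........##.
step 5: .......#......#...
step 6: #.....###....###.#
step 7: .#...#...#..#.....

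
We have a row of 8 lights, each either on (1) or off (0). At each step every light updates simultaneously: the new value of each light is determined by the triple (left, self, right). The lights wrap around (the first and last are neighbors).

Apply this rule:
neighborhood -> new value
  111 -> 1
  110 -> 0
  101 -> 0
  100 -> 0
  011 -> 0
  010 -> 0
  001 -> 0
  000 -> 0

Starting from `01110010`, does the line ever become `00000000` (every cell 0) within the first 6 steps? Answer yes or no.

yes

step 1: 00100000
step 2: 00000000
all cells are 0 at step 2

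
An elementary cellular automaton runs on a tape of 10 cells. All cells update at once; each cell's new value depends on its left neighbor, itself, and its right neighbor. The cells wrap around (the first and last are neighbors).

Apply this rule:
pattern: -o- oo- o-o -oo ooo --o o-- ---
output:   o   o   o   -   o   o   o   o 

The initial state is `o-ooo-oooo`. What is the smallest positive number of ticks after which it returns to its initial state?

10

oo-ooo-ooo
ooo-ooo-oo
oooo-ooo-o
ooooo-ooo-
-ooooo-ooo
o-ooooo-oo
oo-ooooo-o
ooo-ooooo-
-ooo-ooooo
o-ooo-oooo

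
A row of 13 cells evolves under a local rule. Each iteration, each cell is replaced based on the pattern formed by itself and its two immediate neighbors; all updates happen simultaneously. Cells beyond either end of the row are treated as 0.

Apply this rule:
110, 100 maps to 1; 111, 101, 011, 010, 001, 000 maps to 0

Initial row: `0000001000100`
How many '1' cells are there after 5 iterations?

1

0000000100010
0000000010001
0000000001000
0000000000100
0000000000010
count of 1: 1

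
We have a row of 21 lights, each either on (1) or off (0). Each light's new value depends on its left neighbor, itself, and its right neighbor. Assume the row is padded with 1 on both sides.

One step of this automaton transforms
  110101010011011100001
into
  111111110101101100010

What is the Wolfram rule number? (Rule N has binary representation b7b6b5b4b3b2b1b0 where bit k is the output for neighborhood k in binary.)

230

position 0: 111 → 1  (bit 7 = 1)
position 1: 110 → 1  (bit 6 = 1)
position 2: 101 → 1  (bit 5 = 1)
position 8: 100 → 0  (bit 4 = 0)
position 10: 011 → 0  (bit 3 = 0)
position 3: 010 → 1  (bit 2 = 1)
position 9: 001 → 1  (bit 1 = 1)
position 17: 000 → 0  (bit 0 = 0)
bits b7..b0 = 11100110 = 230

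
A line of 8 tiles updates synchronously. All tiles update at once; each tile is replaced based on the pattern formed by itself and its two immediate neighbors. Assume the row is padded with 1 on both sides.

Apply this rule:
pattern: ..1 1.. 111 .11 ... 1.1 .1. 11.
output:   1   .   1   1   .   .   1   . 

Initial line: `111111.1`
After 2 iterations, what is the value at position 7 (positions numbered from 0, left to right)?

iteration 1: 11111..1
iteration 2: 1111..11
position 7 holds 1

1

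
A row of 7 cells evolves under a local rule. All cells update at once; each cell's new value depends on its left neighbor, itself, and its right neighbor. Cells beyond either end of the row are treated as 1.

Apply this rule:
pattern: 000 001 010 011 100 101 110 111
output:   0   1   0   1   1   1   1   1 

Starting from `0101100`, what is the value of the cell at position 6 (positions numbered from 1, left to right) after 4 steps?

step 1: 1011111
step 2: 1111111
step 3: 1111111  (fixed point — unchanged through step 4)
position 6 holds 1

1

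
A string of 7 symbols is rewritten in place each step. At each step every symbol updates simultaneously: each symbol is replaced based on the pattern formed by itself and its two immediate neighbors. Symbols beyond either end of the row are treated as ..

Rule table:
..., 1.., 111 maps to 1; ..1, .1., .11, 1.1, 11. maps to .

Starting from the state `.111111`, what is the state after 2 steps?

..1111.
1..11.1

1..11.1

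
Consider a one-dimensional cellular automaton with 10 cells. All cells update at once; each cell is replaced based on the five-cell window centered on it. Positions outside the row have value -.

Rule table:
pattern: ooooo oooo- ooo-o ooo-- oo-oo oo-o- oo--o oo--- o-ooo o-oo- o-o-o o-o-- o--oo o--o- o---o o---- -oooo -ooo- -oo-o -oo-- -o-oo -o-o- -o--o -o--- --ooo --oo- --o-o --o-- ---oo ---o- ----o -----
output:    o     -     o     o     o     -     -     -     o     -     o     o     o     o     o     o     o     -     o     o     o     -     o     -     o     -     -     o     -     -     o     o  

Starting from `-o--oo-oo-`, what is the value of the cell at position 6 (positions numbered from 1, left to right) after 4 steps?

-ooo-oo-o-
-o-oo-o-o-
--o-o-o-o-
o---o-o-o-
position 6 holds -

-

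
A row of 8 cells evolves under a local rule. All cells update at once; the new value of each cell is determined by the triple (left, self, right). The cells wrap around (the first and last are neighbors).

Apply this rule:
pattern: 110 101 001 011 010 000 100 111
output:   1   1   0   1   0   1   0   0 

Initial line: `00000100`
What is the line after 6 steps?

00010101

11110001
00010101
01001010
00000100  (repeats step 0; period 4)
step 6: 00010101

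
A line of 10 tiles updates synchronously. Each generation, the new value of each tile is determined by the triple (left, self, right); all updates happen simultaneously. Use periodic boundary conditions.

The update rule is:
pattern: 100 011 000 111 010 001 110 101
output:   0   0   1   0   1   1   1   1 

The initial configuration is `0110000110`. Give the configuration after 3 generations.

1010111010
1111001111
0001010000

0001010000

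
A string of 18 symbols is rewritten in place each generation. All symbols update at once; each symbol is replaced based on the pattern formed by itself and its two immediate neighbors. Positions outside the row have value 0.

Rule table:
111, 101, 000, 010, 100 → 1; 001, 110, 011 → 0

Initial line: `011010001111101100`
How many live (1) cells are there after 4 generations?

000111100111010011
110011010010111000
001000111011010111
101110010100111010
count of 1: 10

10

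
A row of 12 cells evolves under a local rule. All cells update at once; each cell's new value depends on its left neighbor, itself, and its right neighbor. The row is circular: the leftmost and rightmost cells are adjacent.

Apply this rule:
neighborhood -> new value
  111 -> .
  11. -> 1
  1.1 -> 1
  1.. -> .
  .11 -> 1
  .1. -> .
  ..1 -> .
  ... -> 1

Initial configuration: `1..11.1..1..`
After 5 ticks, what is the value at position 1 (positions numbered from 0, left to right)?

1

...111......
11.1.1.11111
.11.1.11....
.111.111.111
11.111.111.1
position 1 holds 1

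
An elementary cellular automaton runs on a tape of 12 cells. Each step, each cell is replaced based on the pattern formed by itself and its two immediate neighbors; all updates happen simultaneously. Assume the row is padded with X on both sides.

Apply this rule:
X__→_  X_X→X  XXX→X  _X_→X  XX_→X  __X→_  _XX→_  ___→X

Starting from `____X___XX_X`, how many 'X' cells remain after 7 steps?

step 1: _XX_X_X__XX_
step 2: X_XXXXX___XX
step 3: XX_XXXX_X__X
step 4: XXX_XXXXX___
step 5: XXXX_XXXX_X_
step 6: XXXXX_XXXXXX
step 7: XXXXXX_XXXXX
count of X: 11

11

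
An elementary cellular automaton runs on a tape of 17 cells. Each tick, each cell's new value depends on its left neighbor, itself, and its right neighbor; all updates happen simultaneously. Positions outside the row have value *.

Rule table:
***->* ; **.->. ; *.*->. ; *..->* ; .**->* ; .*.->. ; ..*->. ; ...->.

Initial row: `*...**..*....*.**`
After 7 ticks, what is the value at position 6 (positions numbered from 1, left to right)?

tick 1: .*..*.*..*.....**
tick 2: ..*....*..*....**
tick 3: *..*....*..*...**
tick 4: .*..*....*..*..**
tick 5: ..*..*....*..*.**
tick 6: *..*..*....*...**
tick 7: .*..*..*....*..**
position 6 holds .

.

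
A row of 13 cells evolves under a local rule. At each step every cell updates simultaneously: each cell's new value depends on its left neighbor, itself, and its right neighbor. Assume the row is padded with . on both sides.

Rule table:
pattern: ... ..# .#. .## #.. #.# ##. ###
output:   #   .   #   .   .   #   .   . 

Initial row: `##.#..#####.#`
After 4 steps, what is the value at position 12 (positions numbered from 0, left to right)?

..##.......##
#....#####...
#.##.......##
##...#####...
position 12 holds .

.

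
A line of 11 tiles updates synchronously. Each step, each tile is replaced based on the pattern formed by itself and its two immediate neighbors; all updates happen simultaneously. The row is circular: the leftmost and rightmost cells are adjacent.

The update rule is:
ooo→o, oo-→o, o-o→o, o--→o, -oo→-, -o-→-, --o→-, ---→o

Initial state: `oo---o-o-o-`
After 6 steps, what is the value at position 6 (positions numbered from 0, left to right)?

o

step 1: -ooo--o-o-o
step 2: o-ooo--o-o-
step 3: -o-ooo--o-o
step 4: o-o-ooo--o-
step 5: -o-o-ooo--o
step 6: o-o-o-ooo--
position 6 holds o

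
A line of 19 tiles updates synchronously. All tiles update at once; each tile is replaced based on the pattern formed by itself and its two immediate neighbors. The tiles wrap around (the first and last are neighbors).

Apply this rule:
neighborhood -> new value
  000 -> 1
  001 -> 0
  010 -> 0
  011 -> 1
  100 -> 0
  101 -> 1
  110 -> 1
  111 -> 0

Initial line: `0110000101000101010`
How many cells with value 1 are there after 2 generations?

0110110010010010100
0111110000000001001
count of 1: 7

7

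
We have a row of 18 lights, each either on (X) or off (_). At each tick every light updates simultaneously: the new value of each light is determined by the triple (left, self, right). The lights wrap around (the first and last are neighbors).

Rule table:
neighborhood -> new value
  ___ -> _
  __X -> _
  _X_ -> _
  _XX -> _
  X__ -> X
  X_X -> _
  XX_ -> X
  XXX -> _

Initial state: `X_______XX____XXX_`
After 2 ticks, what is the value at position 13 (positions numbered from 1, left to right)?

_

_X_______XX_____X_
__X_______XX_____X
position 13 holds _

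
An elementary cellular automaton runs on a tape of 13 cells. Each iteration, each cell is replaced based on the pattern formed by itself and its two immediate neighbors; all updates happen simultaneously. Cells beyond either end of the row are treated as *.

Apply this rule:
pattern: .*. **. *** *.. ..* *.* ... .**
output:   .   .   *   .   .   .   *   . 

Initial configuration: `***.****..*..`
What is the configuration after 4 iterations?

.***.........

**...**......
*..*....****.
.....**..**..
.***.........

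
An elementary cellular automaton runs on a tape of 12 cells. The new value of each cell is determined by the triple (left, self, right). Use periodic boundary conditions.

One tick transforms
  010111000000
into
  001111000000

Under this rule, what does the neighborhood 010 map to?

At position 1 the neighborhood is 010; the next row has 0 there.

0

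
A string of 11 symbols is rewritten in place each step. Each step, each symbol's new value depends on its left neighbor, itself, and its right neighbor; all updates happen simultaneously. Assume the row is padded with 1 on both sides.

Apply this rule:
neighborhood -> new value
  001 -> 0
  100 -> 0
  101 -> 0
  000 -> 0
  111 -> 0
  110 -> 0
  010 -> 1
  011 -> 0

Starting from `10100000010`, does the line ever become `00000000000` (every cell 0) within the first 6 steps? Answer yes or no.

no

step 1: 00100000010
step 2: 00100000010  (fixed point — unchanged through step 6)
step 6 is 00100000010, still not uniform 0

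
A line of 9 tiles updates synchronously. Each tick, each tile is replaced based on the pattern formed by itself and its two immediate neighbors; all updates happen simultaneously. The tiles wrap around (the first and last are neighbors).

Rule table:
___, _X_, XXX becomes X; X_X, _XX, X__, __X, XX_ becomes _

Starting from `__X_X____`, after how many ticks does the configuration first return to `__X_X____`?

X_X_X_XXX
__X_X__XX
__X_X____

3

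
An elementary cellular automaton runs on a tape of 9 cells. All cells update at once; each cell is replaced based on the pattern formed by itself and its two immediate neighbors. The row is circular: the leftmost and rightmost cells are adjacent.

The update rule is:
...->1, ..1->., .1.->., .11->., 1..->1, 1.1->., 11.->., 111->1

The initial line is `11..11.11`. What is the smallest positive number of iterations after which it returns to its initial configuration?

3

iteration 1: 1.1.....1
iteration 2: ...1111..
iteration 3: 11..11.11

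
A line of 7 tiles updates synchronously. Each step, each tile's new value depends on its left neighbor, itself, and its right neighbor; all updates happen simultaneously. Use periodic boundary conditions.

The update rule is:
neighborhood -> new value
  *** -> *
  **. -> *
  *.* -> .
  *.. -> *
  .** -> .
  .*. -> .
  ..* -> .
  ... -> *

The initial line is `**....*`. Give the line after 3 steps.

*****..
.*****.
..*****

..*****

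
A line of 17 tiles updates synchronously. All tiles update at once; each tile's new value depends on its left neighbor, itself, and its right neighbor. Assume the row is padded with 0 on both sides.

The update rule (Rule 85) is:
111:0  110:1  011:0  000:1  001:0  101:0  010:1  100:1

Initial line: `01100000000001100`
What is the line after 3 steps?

11111111110011101

00111111111100111
10000000000110001
11111111110011101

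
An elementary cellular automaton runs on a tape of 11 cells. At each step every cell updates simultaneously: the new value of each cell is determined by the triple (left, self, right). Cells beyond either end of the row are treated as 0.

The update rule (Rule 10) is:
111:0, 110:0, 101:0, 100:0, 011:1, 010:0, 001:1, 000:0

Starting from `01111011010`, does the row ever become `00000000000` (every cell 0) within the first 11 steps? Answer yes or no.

11000010000
10000100000
00001000000
00010000000
00100000000
01000000000
10000000000
00000000000
all cells are 0 at step 8

yes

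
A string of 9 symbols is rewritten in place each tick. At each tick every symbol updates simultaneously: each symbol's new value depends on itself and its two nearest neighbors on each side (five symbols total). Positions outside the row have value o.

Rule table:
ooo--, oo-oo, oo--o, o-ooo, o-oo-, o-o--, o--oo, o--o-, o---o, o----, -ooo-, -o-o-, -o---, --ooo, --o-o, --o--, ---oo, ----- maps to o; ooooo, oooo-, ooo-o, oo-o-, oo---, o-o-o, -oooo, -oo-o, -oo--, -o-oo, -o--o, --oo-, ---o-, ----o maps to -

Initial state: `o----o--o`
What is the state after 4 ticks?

o-o--o-oo
--o-oo-o-
ooo-o----
----ooo-o

----ooo-o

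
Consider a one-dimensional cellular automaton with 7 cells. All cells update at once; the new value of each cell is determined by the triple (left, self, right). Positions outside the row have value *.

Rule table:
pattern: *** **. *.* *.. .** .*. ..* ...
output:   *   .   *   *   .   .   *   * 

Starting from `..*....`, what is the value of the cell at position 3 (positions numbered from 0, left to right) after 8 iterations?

.

**.****
*.*.***
.*.*.**
*.*.*.*
.*.*.*.
*.*.*.*  (repeats iteration 4; period 2)
iteration 8: *.*.*.*
position 3 holds .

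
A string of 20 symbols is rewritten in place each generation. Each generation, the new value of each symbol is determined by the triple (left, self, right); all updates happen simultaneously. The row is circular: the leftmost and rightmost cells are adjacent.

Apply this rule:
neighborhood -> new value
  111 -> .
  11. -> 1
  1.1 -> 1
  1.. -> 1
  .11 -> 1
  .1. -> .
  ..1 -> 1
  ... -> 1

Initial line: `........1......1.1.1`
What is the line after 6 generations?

11111111.111111.1.1.
1......111....11.1.1
11111111.11111111.11
.......111......111.
11111111.11111111.11  (repeats generation 3; period 2)
generation 6: .......111......111.

.......111......111.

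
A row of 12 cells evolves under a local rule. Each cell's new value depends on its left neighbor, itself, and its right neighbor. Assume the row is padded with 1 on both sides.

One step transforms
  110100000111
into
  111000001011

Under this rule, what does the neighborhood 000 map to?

At position 5 the neighborhood is 000; the next row has 0 there.

0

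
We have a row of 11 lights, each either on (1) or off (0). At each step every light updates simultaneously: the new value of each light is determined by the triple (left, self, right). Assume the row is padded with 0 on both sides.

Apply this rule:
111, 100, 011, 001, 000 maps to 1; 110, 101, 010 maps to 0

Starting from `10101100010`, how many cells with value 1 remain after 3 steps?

9

step 1: 00001011101
step 2: 11110011000
step 3: 11101110111
count of 1: 9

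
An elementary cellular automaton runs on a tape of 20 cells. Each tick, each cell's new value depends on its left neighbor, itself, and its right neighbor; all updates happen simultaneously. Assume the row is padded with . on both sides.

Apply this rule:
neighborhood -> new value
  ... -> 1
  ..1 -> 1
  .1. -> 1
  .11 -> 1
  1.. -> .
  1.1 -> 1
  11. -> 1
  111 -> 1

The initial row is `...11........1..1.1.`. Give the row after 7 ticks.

1111111111111111111.

tick 1: 11111.11111111.1111.
tick 2: 1111111111111111111.
tick 3: 1111111111111111111.  (fixed point — unchanged through tick 7)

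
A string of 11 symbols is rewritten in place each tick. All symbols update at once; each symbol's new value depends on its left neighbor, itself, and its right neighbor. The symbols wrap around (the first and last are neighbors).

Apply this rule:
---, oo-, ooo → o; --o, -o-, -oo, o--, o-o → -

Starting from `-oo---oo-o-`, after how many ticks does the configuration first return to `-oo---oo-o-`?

tick 1: --o-o--o---
tick 2: o--------oo
tick 3: o-oooooo--o
tick 4: o--ooooo---
tick 5: ----oooo-o-
tick 6: ooo--ooo---
tick 7: -oo---oo-o-

7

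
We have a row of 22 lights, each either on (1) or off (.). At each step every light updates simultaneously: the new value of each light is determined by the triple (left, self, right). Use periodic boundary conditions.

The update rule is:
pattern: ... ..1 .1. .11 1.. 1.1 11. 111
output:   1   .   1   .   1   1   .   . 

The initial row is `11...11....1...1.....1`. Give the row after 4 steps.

..11...111.111.11111..
1...11....1...1.....11
.11...111.111.11111...
...11....1...1.....111

...11....1...1.....111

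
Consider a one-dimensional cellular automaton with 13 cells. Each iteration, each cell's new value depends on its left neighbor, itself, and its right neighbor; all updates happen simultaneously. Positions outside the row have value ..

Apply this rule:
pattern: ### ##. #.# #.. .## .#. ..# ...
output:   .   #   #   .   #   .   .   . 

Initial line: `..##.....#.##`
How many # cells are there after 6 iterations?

2

..##......###
..##......#.#
..##.......#.
..##.........
..##.........  (fixed point — unchanged through iteration 6)
count of #: 2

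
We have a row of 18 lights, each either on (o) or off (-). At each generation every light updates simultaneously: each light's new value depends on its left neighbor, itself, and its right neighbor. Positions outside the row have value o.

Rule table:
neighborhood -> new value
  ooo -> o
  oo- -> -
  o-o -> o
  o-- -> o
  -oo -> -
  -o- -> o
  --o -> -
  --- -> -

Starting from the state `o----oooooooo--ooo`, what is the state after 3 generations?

oo-o----oo-o-o-o--

generation 1: -o----oooooo-o--oo
generation 2: ooo----oooo-ooo--o
generation 3: oo-o----oo-o-o-o--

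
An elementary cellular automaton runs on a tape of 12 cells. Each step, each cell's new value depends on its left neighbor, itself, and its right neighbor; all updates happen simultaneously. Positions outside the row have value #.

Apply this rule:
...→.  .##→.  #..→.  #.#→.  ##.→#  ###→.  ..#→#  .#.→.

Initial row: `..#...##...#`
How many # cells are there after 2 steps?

2

.#...#.#..#.
....#....#..
count of #: 2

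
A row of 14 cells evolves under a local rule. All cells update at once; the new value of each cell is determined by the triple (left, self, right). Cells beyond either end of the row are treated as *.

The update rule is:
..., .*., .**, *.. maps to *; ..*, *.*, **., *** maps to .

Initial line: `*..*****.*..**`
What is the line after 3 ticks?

.*.*.....**.*.
.*.*****.*..*.
.*.*.....**.*.

.*.*.....**.*.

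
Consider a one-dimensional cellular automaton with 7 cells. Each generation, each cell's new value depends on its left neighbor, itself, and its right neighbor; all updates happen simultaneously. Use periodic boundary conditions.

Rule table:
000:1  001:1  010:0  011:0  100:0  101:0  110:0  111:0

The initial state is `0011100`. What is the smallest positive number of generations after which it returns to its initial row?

7

1100001
0001110
1110000
0000111
0111000
1000011
0011100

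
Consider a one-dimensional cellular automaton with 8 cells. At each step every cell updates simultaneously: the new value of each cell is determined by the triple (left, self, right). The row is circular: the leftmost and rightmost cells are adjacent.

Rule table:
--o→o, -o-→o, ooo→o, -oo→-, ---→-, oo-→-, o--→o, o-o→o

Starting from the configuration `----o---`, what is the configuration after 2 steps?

--o-o-o-

---ooo--
--o-o-o-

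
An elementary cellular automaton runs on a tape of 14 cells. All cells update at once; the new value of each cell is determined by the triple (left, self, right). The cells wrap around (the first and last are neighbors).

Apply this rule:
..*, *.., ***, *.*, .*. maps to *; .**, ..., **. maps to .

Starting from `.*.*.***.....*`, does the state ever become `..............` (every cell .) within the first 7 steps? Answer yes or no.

no

*****.*.*...**
****.*****.*.*
***.*.***.***.
.*.***.*.*.*.*
***.*.********
**.***.*******
*.*.*.*.******
step 7 is *.*.*.*.******, still not uniform .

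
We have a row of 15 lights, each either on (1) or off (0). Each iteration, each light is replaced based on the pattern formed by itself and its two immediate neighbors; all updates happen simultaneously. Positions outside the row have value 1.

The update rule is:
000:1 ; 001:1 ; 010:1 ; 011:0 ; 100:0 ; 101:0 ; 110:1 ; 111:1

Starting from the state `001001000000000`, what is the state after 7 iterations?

011011010101011

011011011111111
001001001111111
011011010111111
001001010011111
011011010101111
001001010100111
011011010101011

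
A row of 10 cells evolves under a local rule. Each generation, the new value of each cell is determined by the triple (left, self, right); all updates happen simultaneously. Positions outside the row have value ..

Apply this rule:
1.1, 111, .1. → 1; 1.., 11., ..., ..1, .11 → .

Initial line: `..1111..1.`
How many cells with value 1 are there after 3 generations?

generation 1: ...11...1.
generation 2: ........1.
generation 3: ........1.
count of 1: 1

1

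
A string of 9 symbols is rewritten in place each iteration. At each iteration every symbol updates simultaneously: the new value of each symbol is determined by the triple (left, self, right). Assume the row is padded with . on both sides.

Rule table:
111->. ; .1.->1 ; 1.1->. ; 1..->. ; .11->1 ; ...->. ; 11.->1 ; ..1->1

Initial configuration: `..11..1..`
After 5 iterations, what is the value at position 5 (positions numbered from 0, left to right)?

.111.11..
11.1.11..
11.1.11..  (fixed point — unchanged through iteration 5)
position 5 holds 1

1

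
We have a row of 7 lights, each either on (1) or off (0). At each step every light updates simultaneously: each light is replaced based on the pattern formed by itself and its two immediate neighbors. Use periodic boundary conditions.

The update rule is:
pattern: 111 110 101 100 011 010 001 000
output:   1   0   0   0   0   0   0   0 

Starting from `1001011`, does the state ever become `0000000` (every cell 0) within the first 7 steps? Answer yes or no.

yes

0000001
0000000
all cells are 0 at step 2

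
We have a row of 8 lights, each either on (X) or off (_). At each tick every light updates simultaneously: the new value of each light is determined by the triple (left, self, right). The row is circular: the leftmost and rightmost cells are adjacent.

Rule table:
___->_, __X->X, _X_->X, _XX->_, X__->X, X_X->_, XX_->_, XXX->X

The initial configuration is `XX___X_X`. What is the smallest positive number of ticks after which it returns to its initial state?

tick 1: X_X_XX__
tick 2: X_X___XX
tick 3: __XX_X_X
tick 4: XX___X_X

4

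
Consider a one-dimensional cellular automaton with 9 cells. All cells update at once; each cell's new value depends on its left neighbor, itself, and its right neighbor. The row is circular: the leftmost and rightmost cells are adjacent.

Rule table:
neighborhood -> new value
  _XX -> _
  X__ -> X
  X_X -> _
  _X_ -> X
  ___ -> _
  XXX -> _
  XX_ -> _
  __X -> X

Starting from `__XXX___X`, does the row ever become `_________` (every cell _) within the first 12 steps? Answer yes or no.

no

step 1: XX___X_XX
step 2: __X_XX___
step 3: _XX___X__
step 4: X__X_XXX_
step 5: XXXX_____
step 6: ____X___X
step 7: X__XXX_XX
step 8: _XX______
step 9: X__X_____
step 10: XXXXX___X
step 11: _____X_X_
step 12: ____XX_XX
step 12 is ____XX_XX, still not uniform _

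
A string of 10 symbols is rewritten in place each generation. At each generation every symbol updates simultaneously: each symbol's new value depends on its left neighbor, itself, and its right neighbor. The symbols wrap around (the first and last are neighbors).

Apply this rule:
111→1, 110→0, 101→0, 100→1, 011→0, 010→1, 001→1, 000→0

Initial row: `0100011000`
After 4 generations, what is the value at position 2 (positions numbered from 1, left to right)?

0

1110100100
0100111111
0111011110
1010001101
position 2 holds 0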